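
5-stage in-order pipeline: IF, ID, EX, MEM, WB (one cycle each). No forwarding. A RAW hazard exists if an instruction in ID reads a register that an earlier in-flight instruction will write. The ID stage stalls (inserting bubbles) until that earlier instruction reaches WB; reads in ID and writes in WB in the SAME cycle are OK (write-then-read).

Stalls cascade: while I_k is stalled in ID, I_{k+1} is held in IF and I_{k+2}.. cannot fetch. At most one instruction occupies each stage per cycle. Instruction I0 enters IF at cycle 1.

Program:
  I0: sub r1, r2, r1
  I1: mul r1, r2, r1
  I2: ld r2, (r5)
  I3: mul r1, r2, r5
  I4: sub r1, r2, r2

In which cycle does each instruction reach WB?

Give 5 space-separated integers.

Answer: 5 8 9 12 13

Derivation:
I0 sub r1 <- r2,r1: IF@1 ID@2 stall=0 (-) EX@3 MEM@4 WB@5
I1 mul r1 <- r2,r1: IF@2 ID@3 stall=2 (RAW on I0.r1 (WB@5)) EX@6 MEM@7 WB@8
I2 ld r2 <- r5: IF@3 ID@6 stall=0 (-) EX@7 MEM@8 WB@9
I3 mul r1 <- r2,r5: IF@6 ID@7 stall=2 (RAW on I2.r2 (WB@9)) EX@10 MEM@11 WB@12
I4 sub r1 <- r2,r2: IF@7 ID@10 stall=0 (-) EX@11 MEM@12 WB@13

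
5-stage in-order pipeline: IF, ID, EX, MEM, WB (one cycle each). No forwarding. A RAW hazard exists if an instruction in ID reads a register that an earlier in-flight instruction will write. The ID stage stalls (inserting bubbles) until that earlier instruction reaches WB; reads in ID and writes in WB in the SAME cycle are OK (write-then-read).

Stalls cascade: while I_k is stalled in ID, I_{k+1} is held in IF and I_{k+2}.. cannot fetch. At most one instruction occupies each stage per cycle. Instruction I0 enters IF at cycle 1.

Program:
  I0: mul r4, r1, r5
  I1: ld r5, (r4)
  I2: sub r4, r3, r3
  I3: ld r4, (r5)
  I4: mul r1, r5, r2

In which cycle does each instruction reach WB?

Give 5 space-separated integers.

I0 mul r4 <- r1,r5: IF@1 ID@2 stall=0 (-) EX@3 MEM@4 WB@5
I1 ld r5 <- r4: IF@2 ID@3 stall=2 (RAW on I0.r4 (WB@5)) EX@6 MEM@7 WB@8
I2 sub r4 <- r3,r3: IF@3 ID@6 stall=0 (-) EX@7 MEM@8 WB@9
I3 ld r4 <- r5: IF@6 ID@7 stall=1 (RAW on I1.r5 (WB@8)) EX@9 MEM@10 WB@11
I4 mul r1 <- r5,r2: IF@7 ID@9 stall=0 (-) EX@10 MEM@11 WB@12

Answer: 5 8 9 11 12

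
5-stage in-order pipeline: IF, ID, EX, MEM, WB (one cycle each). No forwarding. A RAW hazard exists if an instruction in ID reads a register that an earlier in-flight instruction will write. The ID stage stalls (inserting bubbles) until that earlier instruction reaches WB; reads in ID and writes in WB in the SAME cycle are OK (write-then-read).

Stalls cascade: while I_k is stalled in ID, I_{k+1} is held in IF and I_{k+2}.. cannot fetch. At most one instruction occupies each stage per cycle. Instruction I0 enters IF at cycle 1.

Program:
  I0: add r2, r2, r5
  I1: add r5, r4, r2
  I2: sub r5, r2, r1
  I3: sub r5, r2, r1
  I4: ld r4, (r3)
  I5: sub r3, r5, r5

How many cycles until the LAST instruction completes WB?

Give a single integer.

I0 add r2 <- r2,r5: IF@1 ID@2 stall=0 (-) EX@3 MEM@4 WB@5
I1 add r5 <- r4,r2: IF@2 ID@3 stall=2 (RAW on I0.r2 (WB@5)) EX@6 MEM@7 WB@8
I2 sub r5 <- r2,r1: IF@3 ID@6 stall=0 (-) EX@7 MEM@8 WB@9
I3 sub r5 <- r2,r1: IF@6 ID@7 stall=0 (-) EX@8 MEM@9 WB@10
I4 ld r4 <- r3: IF@7 ID@8 stall=0 (-) EX@9 MEM@10 WB@11
I5 sub r3 <- r5,r5: IF@8 ID@9 stall=1 (RAW on I3.r5 (WB@10)) EX@11 MEM@12 WB@13

Answer: 13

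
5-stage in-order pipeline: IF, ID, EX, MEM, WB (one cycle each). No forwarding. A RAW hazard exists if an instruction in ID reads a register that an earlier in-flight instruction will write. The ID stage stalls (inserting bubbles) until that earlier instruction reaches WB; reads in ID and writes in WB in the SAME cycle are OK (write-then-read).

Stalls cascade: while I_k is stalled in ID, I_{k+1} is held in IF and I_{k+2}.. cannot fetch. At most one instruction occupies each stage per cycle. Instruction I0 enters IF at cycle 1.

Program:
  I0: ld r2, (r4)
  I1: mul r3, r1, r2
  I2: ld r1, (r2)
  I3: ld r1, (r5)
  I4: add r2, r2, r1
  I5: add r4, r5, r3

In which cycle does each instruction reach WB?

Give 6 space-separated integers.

Answer: 5 8 9 10 13 14

Derivation:
I0 ld r2 <- r4: IF@1 ID@2 stall=0 (-) EX@3 MEM@4 WB@5
I1 mul r3 <- r1,r2: IF@2 ID@3 stall=2 (RAW on I0.r2 (WB@5)) EX@6 MEM@7 WB@8
I2 ld r1 <- r2: IF@3 ID@6 stall=0 (-) EX@7 MEM@8 WB@9
I3 ld r1 <- r5: IF@6 ID@7 stall=0 (-) EX@8 MEM@9 WB@10
I4 add r2 <- r2,r1: IF@7 ID@8 stall=2 (RAW on I3.r1 (WB@10)) EX@11 MEM@12 WB@13
I5 add r4 <- r5,r3: IF@8 ID@11 stall=0 (-) EX@12 MEM@13 WB@14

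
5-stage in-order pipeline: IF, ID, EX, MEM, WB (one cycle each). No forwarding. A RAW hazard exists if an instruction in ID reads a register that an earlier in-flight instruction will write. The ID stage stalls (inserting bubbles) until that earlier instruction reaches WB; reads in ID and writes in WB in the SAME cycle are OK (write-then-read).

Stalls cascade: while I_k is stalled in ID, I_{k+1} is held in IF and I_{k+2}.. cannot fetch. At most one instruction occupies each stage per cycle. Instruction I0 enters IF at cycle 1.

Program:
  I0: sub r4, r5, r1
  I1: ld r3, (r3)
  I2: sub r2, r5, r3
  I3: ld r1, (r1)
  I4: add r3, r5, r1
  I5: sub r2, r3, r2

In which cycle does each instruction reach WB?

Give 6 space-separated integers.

I0 sub r4 <- r5,r1: IF@1 ID@2 stall=0 (-) EX@3 MEM@4 WB@5
I1 ld r3 <- r3: IF@2 ID@3 stall=0 (-) EX@4 MEM@5 WB@6
I2 sub r2 <- r5,r3: IF@3 ID@4 stall=2 (RAW on I1.r3 (WB@6)) EX@7 MEM@8 WB@9
I3 ld r1 <- r1: IF@4 ID@7 stall=0 (-) EX@8 MEM@9 WB@10
I4 add r3 <- r5,r1: IF@7 ID@8 stall=2 (RAW on I3.r1 (WB@10)) EX@11 MEM@12 WB@13
I5 sub r2 <- r3,r2: IF@8 ID@11 stall=2 (RAW on I4.r3 (WB@13)) EX@14 MEM@15 WB@16

Answer: 5 6 9 10 13 16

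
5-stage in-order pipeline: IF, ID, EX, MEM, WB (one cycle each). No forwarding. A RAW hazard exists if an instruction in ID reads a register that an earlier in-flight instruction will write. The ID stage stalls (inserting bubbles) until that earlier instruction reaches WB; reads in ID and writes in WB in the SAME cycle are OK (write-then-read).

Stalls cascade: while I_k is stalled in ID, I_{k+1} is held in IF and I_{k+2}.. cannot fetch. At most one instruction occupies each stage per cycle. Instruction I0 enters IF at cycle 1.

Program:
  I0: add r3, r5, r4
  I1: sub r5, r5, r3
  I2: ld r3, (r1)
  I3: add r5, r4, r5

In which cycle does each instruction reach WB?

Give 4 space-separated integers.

I0 add r3 <- r5,r4: IF@1 ID@2 stall=0 (-) EX@3 MEM@4 WB@5
I1 sub r5 <- r5,r3: IF@2 ID@3 stall=2 (RAW on I0.r3 (WB@5)) EX@6 MEM@7 WB@8
I2 ld r3 <- r1: IF@3 ID@6 stall=0 (-) EX@7 MEM@8 WB@9
I3 add r5 <- r4,r5: IF@6 ID@7 stall=1 (RAW on I1.r5 (WB@8)) EX@9 MEM@10 WB@11

Answer: 5 8 9 11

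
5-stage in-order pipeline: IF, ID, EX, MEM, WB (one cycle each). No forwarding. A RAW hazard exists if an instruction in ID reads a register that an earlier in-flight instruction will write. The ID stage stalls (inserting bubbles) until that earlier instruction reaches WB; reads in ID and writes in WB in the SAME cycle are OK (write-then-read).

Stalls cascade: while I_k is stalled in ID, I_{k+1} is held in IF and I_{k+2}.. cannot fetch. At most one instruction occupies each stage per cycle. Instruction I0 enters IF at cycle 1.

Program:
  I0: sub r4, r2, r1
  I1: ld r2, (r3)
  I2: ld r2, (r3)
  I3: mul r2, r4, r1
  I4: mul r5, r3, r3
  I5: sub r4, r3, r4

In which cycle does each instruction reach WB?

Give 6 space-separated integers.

Answer: 5 6 7 8 9 10

Derivation:
I0 sub r4 <- r2,r1: IF@1 ID@2 stall=0 (-) EX@3 MEM@4 WB@5
I1 ld r2 <- r3: IF@2 ID@3 stall=0 (-) EX@4 MEM@5 WB@6
I2 ld r2 <- r3: IF@3 ID@4 stall=0 (-) EX@5 MEM@6 WB@7
I3 mul r2 <- r4,r1: IF@4 ID@5 stall=0 (-) EX@6 MEM@7 WB@8
I4 mul r5 <- r3,r3: IF@5 ID@6 stall=0 (-) EX@7 MEM@8 WB@9
I5 sub r4 <- r3,r4: IF@6 ID@7 stall=0 (-) EX@8 MEM@9 WB@10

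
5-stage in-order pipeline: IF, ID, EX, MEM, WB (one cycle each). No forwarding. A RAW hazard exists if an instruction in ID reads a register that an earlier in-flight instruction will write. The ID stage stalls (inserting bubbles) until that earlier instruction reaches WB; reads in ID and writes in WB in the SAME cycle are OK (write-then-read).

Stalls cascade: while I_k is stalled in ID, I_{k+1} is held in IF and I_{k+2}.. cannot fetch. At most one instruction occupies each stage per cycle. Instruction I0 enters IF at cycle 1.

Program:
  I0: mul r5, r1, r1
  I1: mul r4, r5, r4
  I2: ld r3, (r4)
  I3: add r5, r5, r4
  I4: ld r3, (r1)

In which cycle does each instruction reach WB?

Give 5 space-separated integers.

Answer: 5 8 11 12 13

Derivation:
I0 mul r5 <- r1,r1: IF@1 ID@2 stall=0 (-) EX@3 MEM@4 WB@5
I1 mul r4 <- r5,r4: IF@2 ID@3 stall=2 (RAW on I0.r5 (WB@5)) EX@6 MEM@7 WB@8
I2 ld r3 <- r4: IF@3 ID@6 stall=2 (RAW on I1.r4 (WB@8)) EX@9 MEM@10 WB@11
I3 add r5 <- r5,r4: IF@6 ID@9 stall=0 (-) EX@10 MEM@11 WB@12
I4 ld r3 <- r1: IF@9 ID@10 stall=0 (-) EX@11 MEM@12 WB@13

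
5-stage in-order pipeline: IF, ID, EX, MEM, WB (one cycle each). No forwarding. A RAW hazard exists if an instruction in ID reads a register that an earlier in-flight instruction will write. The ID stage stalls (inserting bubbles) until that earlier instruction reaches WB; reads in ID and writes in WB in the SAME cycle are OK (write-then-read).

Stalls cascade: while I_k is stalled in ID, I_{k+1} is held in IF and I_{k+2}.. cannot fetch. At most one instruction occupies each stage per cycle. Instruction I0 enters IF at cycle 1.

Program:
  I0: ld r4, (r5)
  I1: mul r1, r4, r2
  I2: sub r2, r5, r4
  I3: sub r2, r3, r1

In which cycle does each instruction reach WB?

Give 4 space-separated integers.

Answer: 5 8 9 11

Derivation:
I0 ld r4 <- r5: IF@1 ID@2 stall=0 (-) EX@3 MEM@4 WB@5
I1 mul r1 <- r4,r2: IF@2 ID@3 stall=2 (RAW on I0.r4 (WB@5)) EX@6 MEM@7 WB@8
I2 sub r2 <- r5,r4: IF@3 ID@6 stall=0 (-) EX@7 MEM@8 WB@9
I3 sub r2 <- r3,r1: IF@6 ID@7 stall=1 (RAW on I1.r1 (WB@8)) EX@9 MEM@10 WB@11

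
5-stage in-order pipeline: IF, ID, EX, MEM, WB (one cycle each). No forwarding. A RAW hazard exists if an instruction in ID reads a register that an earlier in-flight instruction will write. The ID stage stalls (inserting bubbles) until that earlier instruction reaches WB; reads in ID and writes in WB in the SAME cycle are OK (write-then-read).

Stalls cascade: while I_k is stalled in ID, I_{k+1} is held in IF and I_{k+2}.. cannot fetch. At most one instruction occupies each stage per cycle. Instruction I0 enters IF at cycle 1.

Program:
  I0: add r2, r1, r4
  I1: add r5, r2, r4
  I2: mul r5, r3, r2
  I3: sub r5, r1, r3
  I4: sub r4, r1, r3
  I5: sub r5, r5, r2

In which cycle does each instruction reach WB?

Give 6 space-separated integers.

Answer: 5 8 9 10 11 13

Derivation:
I0 add r2 <- r1,r4: IF@1 ID@2 stall=0 (-) EX@3 MEM@4 WB@5
I1 add r5 <- r2,r4: IF@2 ID@3 stall=2 (RAW on I0.r2 (WB@5)) EX@6 MEM@7 WB@8
I2 mul r5 <- r3,r2: IF@3 ID@6 stall=0 (-) EX@7 MEM@8 WB@9
I3 sub r5 <- r1,r3: IF@6 ID@7 stall=0 (-) EX@8 MEM@9 WB@10
I4 sub r4 <- r1,r3: IF@7 ID@8 stall=0 (-) EX@9 MEM@10 WB@11
I5 sub r5 <- r5,r2: IF@8 ID@9 stall=1 (RAW on I3.r5 (WB@10)) EX@11 MEM@12 WB@13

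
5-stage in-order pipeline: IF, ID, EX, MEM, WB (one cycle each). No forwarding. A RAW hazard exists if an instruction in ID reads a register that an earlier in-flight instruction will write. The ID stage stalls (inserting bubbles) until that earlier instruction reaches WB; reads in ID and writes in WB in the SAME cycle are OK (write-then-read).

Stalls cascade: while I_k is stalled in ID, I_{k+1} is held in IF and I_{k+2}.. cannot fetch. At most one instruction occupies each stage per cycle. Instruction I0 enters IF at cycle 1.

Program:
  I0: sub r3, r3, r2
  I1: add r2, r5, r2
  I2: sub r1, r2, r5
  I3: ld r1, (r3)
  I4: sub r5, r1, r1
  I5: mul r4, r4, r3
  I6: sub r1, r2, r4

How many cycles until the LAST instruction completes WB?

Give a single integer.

I0 sub r3 <- r3,r2: IF@1 ID@2 stall=0 (-) EX@3 MEM@4 WB@5
I1 add r2 <- r5,r2: IF@2 ID@3 stall=0 (-) EX@4 MEM@5 WB@6
I2 sub r1 <- r2,r5: IF@3 ID@4 stall=2 (RAW on I1.r2 (WB@6)) EX@7 MEM@8 WB@9
I3 ld r1 <- r3: IF@4 ID@7 stall=0 (-) EX@8 MEM@9 WB@10
I4 sub r5 <- r1,r1: IF@7 ID@8 stall=2 (RAW on I3.r1 (WB@10)) EX@11 MEM@12 WB@13
I5 mul r4 <- r4,r3: IF@8 ID@11 stall=0 (-) EX@12 MEM@13 WB@14
I6 sub r1 <- r2,r4: IF@11 ID@12 stall=2 (RAW on I5.r4 (WB@14)) EX@15 MEM@16 WB@17

Answer: 17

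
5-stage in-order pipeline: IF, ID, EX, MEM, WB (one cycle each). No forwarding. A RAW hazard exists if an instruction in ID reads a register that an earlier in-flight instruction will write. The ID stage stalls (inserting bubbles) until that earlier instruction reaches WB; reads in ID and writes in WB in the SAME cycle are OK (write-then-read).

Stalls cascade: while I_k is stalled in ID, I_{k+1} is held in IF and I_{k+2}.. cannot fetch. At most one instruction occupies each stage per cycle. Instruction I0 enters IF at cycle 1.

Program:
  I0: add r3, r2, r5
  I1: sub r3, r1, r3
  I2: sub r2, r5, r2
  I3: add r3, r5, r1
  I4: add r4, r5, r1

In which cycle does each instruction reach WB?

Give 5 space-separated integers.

I0 add r3 <- r2,r5: IF@1 ID@2 stall=0 (-) EX@3 MEM@4 WB@5
I1 sub r3 <- r1,r3: IF@2 ID@3 stall=2 (RAW on I0.r3 (WB@5)) EX@6 MEM@7 WB@8
I2 sub r2 <- r5,r2: IF@3 ID@6 stall=0 (-) EX@7 MEM@8 WB@9
I3 add r3 <- r5,r1: IF@6 ID@7 stall=0 (-) EX@8 MEM@9 WB@10
I4 add r4 <- r5,r1: IF@7 ID@8 stall=0 (-) EX@9 MEM@10 WB@11

Answer: 5 8 9 10 11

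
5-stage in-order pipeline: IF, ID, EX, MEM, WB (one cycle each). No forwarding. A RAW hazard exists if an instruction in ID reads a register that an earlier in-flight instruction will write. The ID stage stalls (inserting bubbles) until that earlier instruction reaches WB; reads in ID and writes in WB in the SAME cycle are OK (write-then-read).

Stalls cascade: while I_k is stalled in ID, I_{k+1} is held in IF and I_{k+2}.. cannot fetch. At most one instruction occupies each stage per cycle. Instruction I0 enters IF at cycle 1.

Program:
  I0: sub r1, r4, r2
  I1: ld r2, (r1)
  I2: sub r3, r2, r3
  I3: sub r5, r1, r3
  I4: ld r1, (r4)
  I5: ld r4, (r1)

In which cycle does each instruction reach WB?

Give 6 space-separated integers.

I0 sub r1 <- r4,r2: IF@1 ID@2 stall=0 (-) EX@3 MEM@4 WB@5
I1 ld r2 <- r1: IF@2 ID@3 stall=2 (RAW on I0.r1 (WB@5)) EX@6 MEM@7 WB@8
I2 sub r3 <- r2,r3: IF@3 ID@6 stall=2 (RAW on I1.r2 (WB@8)) EX@9 MEM@10 WB@11
I3 sub r5 <- r1,r3: IF@6 ID@9 stall=2 (RAW on I2.r3 (WB@11)) EX@12 MEM@13 WB@14
I4 ld r1 <- r4: IF@9 ID@12 stall=0 (-) EX@13 MEM@14 WB@15
I5 ld r4 <- r1: IF@12 ID@13 stall=2 (RAW on I4.r1 (WB@15)) EX@16 MEM@17 WB@18

Answer: 5 8 11 14 15 18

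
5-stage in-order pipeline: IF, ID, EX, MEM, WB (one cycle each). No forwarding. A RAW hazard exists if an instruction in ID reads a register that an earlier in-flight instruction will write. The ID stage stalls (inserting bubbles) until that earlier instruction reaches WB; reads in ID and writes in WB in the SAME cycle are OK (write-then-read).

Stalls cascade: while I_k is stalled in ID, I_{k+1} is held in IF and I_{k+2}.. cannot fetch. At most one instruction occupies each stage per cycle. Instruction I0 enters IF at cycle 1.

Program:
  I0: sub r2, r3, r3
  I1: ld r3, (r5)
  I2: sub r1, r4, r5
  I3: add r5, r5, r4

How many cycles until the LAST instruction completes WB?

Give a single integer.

I0 sub r2 <- r3,r3: IF@1 ID@2 stall=0 (-) EX@3 MEM@4 WB@5
I1 ld r3 <- r5: IF@2 ID@3 stall=0 (-) EX@4 MEM@5 WB@6
I2 sub r1 <- r4,r5: IF@3 ID@4 stall=0 (-) EX@5 MEM@6 WB@7
I3 add r5 <- r5,r4: IF@4 ID@5 stall=0 (-) EX@6 MEM@7 WB@8

Answer: 8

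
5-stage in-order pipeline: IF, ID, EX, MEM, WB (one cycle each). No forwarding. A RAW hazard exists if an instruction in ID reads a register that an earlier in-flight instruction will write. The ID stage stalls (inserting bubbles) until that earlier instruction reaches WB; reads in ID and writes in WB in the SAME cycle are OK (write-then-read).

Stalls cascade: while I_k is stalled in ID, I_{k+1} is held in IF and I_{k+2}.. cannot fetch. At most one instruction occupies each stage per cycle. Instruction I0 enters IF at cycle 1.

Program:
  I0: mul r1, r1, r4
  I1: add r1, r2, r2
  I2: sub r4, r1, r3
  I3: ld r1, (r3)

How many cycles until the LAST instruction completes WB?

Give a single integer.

Answer: 10

Derivation:
I0 mul r1 <- r1,r4: IF@1 ID@2 stall=0 (-) EX@3 MEM@4 WB@5
I1 add r1 <- r2,r2: IF@2 ID@3 stall=0 (-) EX@4 MEM@5 WB@6
I2 sub r4 <- r1,r3: IF@3 ID@4 stall=2 (RAW on I1.r1 (WB@6)) EX@7 MEM@8 WB@9
I3 ld r1 <- r3: IF@4 ID@7 stall=0 (-) EX@8 MEM@9 WB@10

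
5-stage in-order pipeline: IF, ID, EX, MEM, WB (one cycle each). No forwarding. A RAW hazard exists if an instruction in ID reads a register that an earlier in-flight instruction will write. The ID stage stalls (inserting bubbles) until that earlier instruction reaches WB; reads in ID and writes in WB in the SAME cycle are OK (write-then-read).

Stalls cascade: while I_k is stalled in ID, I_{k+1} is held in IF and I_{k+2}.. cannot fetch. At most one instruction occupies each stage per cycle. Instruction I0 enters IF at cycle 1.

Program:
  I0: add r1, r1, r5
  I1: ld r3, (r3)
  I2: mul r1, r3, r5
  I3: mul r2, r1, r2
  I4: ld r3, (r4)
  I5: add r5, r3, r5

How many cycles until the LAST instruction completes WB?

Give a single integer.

I0 add r1 <- r1,r5: IF@1 ID@2 stall=0 (-) EX@3 MEM@4 WB@5
I1 ld r3 <- r3: IF@2 ID@3 stall=0 (-) EX@4 MEM@5 WB@6
I2 mul r1 <- r3,r5: IF@3 ID@4 stall=2 (RAW on I1.r3 (WB@6)) EX@7 MEM@8 WB@9
I3 mul r2 <- r1,r2: IF@4 ID@7 stall=2 (RAW on I2.r1 (WB@9)) EX@10 MEM@11 WB@12
I4 ld r3 <- r4: IF@7 ID@10 stall=0 (-) EX@11 MEM@12 WB@13
I5 add r5 <- r3,r5: IF@10 ID@11 stall=2 (RAW on I4.r3 (WB@13)) EX@14 MEM@15 WB@16

Answer: 16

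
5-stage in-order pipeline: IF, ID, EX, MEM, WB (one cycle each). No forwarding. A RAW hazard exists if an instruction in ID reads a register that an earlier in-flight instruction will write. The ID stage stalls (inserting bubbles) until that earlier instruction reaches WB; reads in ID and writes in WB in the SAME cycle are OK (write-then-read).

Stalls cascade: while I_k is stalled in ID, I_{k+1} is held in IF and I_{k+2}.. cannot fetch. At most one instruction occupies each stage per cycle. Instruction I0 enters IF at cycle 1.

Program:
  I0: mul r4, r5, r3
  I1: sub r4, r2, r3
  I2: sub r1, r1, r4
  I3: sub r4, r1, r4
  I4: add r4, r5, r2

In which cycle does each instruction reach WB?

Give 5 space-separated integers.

I0 mul r4 <- r5,r3: IF@1 ID@2 stall=0 (-) EX@3 MEM@4 WB@5
I1 sub r4 <- r2,r3: IF@2 ID@3 stall=0 (-) EX@4 MEM@5 WB@6
I2 sub r1 <- r1,r4: IF@3 ID@4 stall=2 (RAW on I1.r4 (WB@6)) EX@7 MEM@8 WB@9
I3 sub r4 <- r1,r4: IF@4 ID@7 stall=2 (RAW on I2.r1 (WB@9)) EX@10 MEM@11 WB@12
I4 add r4 <- r5,r2: IF@7 ID@10 stall=0 (-) EX@11 MEM@12 WB@13

Answer: 5 6 9 12 13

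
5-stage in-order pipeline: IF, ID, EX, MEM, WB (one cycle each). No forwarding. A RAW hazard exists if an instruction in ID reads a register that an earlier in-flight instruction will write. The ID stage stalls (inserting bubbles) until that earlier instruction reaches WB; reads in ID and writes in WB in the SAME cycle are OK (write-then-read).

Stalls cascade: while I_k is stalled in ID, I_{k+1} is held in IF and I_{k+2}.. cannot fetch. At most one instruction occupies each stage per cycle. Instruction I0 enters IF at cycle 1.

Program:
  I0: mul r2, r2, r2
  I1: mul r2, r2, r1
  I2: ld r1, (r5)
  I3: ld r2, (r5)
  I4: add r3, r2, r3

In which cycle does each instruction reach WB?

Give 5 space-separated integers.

I0 mul r2 <- r2,r2: IF@1 ID@2 stall=0 (-) EX@3 MEM@4 WB@5
I1 mul r2 <- r2,r1: IF@2 ID@3 stall=2 (RAW on I0.r2 (WB@5)) EX@6 MEM@7 WB@8
I2 ld r1 <- r5: IF@3 ID@6 stall=0 (-) EX@7 MEM@8 WB@9
I3 ld r2 <- r5: IF@6 ID@7 stall=0 (-) EX@8 MEM@9 WB@10
I4 add r3 <- r2,r3: IF@7 ID@8 stall=2 (RAW on I3.r2 (WB@10)) EX@11 MEM@12 WB@13

Answer: 5 8 9 10 13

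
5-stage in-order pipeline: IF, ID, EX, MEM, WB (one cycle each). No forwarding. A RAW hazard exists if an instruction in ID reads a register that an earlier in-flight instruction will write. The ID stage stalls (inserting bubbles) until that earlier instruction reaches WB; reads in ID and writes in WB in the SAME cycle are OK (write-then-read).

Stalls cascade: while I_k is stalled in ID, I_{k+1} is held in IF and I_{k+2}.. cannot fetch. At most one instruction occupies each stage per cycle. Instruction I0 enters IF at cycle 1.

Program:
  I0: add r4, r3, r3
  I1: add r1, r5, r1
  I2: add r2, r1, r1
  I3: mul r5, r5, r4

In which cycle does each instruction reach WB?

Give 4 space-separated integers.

Answer: 5 6 9 10

Derivation:
I0 add r4 <- r3,r3: IF@1 ID@2 stall=0 (-) EX@3 MEM@4 WB@5
I1 add r1 <- r5,r1: IF@2 ID@3 stall=0 (-) EX@4 MEM@5 WB@6
I2 add r2 <- r1,r1: IF@3 ID@4 stall=2 (RAW on I1.r1 (WB@6)) EX@7 MEM@8 WB@9
I3 mul r5 <- r5,r4: IF@4 ID@7 stall=0 (-) EX@8 MEM@9 WB@10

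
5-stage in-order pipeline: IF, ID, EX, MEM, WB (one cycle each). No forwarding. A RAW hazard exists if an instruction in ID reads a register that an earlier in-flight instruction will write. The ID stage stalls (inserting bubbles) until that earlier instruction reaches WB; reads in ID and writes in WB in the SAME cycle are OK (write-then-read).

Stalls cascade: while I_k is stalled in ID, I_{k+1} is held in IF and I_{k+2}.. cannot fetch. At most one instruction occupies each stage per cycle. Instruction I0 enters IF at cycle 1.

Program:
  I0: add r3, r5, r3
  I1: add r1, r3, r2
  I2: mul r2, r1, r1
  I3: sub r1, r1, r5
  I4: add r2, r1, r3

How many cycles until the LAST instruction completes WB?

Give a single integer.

Answer: 15

Derivation:
I0 add r3 <- r5,r3: IF@1 ID@2 stall=0 (-) EX@3 MEM@4 WB@5
I1 add r1 <- r3,r2: IF@2 ID@3 stall=2 (RAW on I0.r3 (WB@5)) EX@6 MEM@7 WB@8
I2 mul r2 <- r1,r1: IF@3 ID@6 stall=2 (RAW on I1.r1 (WB@8)) EX@9 MEM@10 WB@11
I3 sub r1 <- r1,r5: IF@6 ID@9 stall=0 (-) EX@10 MEM@11 WB@12
I4 add r2 <- r1,r3: IF@9 ID@10 stall=2 (RAW on I3.r1 (WB@12)) EX@13 MEM@14 WB@15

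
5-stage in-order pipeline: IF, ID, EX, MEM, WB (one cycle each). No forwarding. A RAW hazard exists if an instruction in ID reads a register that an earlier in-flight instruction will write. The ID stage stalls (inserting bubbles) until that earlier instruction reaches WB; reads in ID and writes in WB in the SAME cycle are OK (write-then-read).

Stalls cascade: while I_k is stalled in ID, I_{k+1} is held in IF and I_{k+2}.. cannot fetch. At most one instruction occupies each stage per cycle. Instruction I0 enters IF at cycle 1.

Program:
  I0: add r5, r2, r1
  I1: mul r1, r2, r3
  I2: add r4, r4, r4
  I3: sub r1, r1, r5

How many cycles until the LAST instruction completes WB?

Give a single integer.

Answer: 9

Derivation:
I0 add r5 <- r2,r1: IF@1 ID@2 stall=0 (-) EX@3 MEM@4 WB@5
I1 mul r1 <- r2,r3: IF@2 ID@3 stall=0 (-) EX@4 MEM@5 WB@6
I2 add r4 <- r4,r4: IF@3 ID@4 stall=0 (-) EX@5 MEM@6 WB@7
I3 sub r1 <- r1,r5: IF@4 ID@5 stall=1 (RAW on I1.r1 (WB@6)) EX@7 MEM@8 WB@9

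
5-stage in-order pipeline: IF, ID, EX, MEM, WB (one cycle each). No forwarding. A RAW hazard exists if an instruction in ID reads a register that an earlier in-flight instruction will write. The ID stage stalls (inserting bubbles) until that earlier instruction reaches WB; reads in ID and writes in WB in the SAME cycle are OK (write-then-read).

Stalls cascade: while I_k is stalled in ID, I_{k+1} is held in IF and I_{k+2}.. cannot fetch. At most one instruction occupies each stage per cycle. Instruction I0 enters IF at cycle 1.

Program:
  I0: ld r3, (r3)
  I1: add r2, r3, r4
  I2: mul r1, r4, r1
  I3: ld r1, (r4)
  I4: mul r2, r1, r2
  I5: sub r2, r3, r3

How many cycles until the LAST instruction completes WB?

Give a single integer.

I0 ld r3 <- r3: IF@1 ID@2 stall=0 (-) EX@3 MEM@4 WB@5
I1 add r2 <- r3,r4: IF@2 ID@3 stall=2 (RAW on I0.r3 (WB@5)) EX@6 MEM@7 WB@8
I2 mul r1 <- r4,r1: IF@3 ID@6 stall=0 (-) EX@7 MEM@8 WB@9
I3 ld r1 <- r4: IF@6 ID@7 stall=0 (-) EX@8 MEM@9 WB@10
I4 mul r2 <- r1,r2: IF@7 ID@8 stall=2 (RAW on I3.r1 (WB@10)) EX@11 MEM@12 WB@13
I5 sub r2 <- r3,r3: IF@8 ID@11 stall=0 (-) EX@12 MEM@13 WB@14

Answer: 14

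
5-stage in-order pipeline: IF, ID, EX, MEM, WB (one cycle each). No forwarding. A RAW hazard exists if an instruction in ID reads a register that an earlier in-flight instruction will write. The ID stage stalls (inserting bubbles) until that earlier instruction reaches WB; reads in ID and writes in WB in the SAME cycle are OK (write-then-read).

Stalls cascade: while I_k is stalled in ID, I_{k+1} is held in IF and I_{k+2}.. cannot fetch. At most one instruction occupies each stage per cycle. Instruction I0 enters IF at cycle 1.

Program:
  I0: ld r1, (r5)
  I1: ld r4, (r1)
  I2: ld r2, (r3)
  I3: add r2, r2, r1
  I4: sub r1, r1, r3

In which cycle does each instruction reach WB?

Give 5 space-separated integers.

Answer: 5 8 9 12 13

Derivation:
I0 ld r1 <- r5: IF@1 ID@2 stall=0 (-) EX@3 MEM@4 WB@5
I1 ld r4 <- r1: IF@2 ID@3 stall=2 (RAW on I0.r1 (WB@5)) EX@6 MEM@7 WB@8
I2 ld r2 <- r3: IF@3 ID@6 stall=0 (-) EX@7 MEM@8 WB@9
I3 add r2 <- r2,r1: IF@6 ID@7 stall=2 (RAW on I2.r2 (WB@9)) EX@10 MEM@11 WB@12
I4 sub r1 <- r1,r3: IF@7 ID@10 stall=0 (-) EX@11 MEM@12 WB@13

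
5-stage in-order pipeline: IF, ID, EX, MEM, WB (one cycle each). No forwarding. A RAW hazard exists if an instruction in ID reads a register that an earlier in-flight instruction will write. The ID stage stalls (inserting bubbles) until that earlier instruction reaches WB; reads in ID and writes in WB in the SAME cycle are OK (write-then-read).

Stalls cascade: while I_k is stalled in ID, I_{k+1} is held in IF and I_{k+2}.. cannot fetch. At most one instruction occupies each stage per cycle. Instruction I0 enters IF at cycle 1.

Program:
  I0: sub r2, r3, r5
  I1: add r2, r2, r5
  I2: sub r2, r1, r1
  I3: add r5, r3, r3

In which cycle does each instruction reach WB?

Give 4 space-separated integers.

Answer: 5 8 9 10

Derivation:
I0 sub r2 <- r3,r5: IF@1 ID@2 stall=0 (-) EX@3 MEM@4 WB@5
I1 add r2 <- r2,r5: IF@2 ID@3 stall=2 (RAW on I0.r2 (WB@5)) EX@6 MEM@7 WB@8
I2 sub r2 <- r1,r1: IF@3 ID@6 stall=0 (-) EX@7 MEM@8 WB@9
I3 add r5 <- r3,r3: IF@6 ID@7 stall=0 (-) EX@8 MEM@9 WB@10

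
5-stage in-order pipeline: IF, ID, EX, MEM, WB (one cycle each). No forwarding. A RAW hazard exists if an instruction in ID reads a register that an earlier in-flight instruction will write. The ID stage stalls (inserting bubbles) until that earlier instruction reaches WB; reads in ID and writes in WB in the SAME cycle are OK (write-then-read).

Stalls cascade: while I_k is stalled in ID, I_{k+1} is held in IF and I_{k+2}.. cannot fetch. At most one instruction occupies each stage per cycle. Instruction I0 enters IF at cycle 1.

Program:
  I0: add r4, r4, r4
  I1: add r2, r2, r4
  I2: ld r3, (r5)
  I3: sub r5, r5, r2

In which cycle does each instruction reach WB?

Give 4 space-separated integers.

I0 add r4 <- r4,r4: IF@1 ID@2 stall=0 (-) EX@3 MEM@4 WB@5
I1 add r2 <- r2,r4: IF@2 ID@3 stall=2 (RAW on I0.r4 (WB@5)) EX@6 MEM@7 WB@8
I2 ld r3 <- r5: IF@3 ID@6 stall=0 (-) EX@7 MEM@8 WB@9
I3 sub r5 <- r5,r2: IF@6 ID@7 stall=1 (RAW on I1.r2 (WB@8)) EX@9 MEM@10 WB@11

Answer: 5 8 9 11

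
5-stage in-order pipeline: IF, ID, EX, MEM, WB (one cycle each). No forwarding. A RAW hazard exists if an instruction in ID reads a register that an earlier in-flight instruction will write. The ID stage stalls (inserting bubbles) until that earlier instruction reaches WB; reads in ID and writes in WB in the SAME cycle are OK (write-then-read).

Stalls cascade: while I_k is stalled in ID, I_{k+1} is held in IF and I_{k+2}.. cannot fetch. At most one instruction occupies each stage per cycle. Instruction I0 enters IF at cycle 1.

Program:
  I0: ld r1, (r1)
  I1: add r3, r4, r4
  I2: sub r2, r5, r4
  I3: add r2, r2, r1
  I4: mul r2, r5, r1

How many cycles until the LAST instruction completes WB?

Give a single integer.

I0 ld r1 <- r1: IF@1 ID@2 stall=0 (-) EX@3 MEM@4 WB@5
I1 add r3 <- r4,r4: IF@2 ID@3 stall=0 (-) EX@4 MEM@5 WB@6
I2 sub r2 <- r5,r4: IF@3 ID@4 stall=0 (-) EX@5 MEM@6 WB@7
I3 add r2 <- r2,r1: IF@4 ID@5 stall=2 (RAW on I2.r2 (WB@7)) EX@8 MEM@9 WB@10
I4 mul r2 <- r5,r1: IF@5 ID@8 stall=0 (-) EX@9 MEM@10 WB@11

Answer: 11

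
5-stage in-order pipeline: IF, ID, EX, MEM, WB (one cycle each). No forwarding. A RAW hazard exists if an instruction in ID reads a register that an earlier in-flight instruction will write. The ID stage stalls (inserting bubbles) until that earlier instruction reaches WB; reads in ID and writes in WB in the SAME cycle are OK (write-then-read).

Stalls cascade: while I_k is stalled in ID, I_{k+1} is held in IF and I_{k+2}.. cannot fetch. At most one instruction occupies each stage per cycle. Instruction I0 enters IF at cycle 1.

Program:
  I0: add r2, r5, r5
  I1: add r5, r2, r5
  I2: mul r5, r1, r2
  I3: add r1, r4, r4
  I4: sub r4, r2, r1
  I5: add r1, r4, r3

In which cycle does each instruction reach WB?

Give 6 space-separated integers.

Answer: 5 8 9 10 13 16

Derivation:
I0 add r2 <- r5,r5: IF@1 ID@2 stall=0 (-) EX@3 MEM@4 WB@5
I1 add r5 <- r2,r5: IF@2 ID@3 stall=2 (RAW on I0.r2 (WB@5)) EX@6 MEM@7 WB@8
I2 mul r5 <- r1,r2: IF@3 ID@6 stall=0 (-) EX@7 MEM@8 WB@9
I3 add r1 <- r4,r4: IF@6 ID@7 stall=0 (-) EX@8 MEM@9 WB@10
I4 sub r4 <- r2,r1: IF@7 ID@8 stall=2 (RAW on I3.r1 (WB@10)) EX@11 MEM@12 WB@13
I5 add r1 <- r4,r3: IF@8 ID@11 stall=2 (RAW on I4.r4 (WB@13)) EX@14 MEM@15 WB@16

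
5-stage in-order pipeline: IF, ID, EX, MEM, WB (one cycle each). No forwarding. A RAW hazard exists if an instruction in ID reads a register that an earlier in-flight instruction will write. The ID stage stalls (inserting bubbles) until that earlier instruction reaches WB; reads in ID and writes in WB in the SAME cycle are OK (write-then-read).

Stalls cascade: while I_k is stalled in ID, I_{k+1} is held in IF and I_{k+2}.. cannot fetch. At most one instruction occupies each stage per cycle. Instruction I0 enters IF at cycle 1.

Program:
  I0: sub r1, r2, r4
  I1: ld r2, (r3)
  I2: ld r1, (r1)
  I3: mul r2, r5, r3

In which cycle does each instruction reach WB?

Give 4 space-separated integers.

Answer: 5 6 8 9

Derivation:
I0 sub r1 <- r2,r4: IF@1 ID@2 stall=0 (-) EX@3 MEM@4 WB@5
I1 ld r2 <- r3: IF@2 ID@3 stall=0 (-) EX@4 MEM@5 WB@6
I2 ld r1 <- r1: IF@3 ID@4 stall=1 (RAW on I0.r1 (WB@5)) EX@6 MEM@7 WB@8
I3 mul r2 <- r5,r3: IF@4 ID@6 stall=0 (-) EX@7 MEM@8 WB@9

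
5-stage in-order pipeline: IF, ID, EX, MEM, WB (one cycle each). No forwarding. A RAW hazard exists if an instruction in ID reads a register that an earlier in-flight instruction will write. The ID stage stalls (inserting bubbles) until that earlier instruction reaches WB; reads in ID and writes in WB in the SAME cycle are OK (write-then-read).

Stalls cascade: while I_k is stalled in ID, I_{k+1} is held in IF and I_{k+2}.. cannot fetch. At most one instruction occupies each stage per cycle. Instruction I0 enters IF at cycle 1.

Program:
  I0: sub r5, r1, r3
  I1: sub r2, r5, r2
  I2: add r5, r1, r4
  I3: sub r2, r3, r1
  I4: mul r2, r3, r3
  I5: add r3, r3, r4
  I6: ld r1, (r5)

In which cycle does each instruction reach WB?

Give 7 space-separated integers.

Answer: 5 8 9 10 11 12 13

Derivation:
I0 sub r5 <- r1,r3: IF@1 ID@2 stall=0 (-) EX@3 MEM@4 WB@5
I1 sub r2 <- r5,r2: IF@2 ID@3 stall=2 (RAW on I0.r5 (WB@5)) EX@6 MEM@7 WB@8
I2 add r5 <- r1,r4: IF@3 ID@6 stall=0 (-) EX@7 MEM@8 WB@9
I3 sub r2 <- r3,r1: IF@6 ID@7 stall=0 (-) EX@8 MEM@9 WB@10
I4 mul r2 <- r3,r3: IF@7 ID@8 stall=0 (-) EX@9 MEM@10 WB@11
I5 add r3 <- r3,r4: IF@8 ID@9 stall=0 (-) EX@10 MEM@11 WB@12
I6 ld r1 <- r5: IF@9 ID@10 stall=0 (-) EX@11 MEM@12 WB@13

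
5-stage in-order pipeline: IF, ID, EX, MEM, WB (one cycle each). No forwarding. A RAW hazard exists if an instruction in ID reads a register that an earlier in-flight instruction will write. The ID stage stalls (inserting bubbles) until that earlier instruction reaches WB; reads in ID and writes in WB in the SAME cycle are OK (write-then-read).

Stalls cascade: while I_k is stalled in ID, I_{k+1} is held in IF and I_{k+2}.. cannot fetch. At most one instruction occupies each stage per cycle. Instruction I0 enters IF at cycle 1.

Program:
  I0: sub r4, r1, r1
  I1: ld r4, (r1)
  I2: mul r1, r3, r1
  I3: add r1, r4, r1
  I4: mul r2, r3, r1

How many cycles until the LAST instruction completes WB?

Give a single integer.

I0 sub r4 <- r1,r1: IF@1 ID@2 stall=0 (-) EX@3 MEM@4 WB@5
I1 ld r4 <- r1: IF@2 ID@3 stall=0 (-) EX@4 MEM@5 WB@6
I2 mul r1 <- r3,r1: IF@3 ID@4 stall=0 (-) EX@5 MEM@6 WB@7
I3 add r1 <- r4,r1: IF@4 ID@5 stall=2 (RAW on I2.r1 (WB@7)) EX@8 MEM@9 WB@10
I4 mul r2 <- r3,r1: IF@5 ID@8 stall=2 (RAW on I3.r1 (WB@10)) EX@11 MEM@12 WB@13

Answer: 13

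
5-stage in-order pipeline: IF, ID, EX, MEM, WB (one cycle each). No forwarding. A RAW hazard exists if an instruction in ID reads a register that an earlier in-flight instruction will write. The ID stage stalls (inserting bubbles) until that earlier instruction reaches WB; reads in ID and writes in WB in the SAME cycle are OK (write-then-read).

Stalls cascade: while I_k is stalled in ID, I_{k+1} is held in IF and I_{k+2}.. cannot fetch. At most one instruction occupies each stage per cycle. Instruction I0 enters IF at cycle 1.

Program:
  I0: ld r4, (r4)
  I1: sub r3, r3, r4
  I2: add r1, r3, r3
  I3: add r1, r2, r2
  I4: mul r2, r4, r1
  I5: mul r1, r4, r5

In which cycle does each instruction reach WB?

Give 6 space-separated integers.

Answer: 5 8 11 12 15 16

Derivation:
I0 ld r4 <- r4: IF@1 ID@2 stall=0 (-) EX@3 MEM@4 WB@5
I1 sub r3 <- r3,r4: IF@2 ID@3 stall=2 (RAW on I0.r4 (WB@5)) EX@6 MEM@7 WB@8
I2 add r1 <- r3,r3: IF@3 ID@6 stall=2 (RAW on I1.r3 (WB@8)) EX@9 MEM@10 WB@11
I3 add r1 <- r2,r2: IF@6 ID@9 stall=0 (-) EX@10 MEM@11 WB@12
I4 mul r2 <- r4,r1: IF@9 ID@10 stall=2 (RAW on I3.r1 (WB@12)) EX@13 MEM@14 WB@15
I5 mul r1 <- r4,r5: IF@10 ID@13 stall=0 (-) EX@14 MEM@15 WB@16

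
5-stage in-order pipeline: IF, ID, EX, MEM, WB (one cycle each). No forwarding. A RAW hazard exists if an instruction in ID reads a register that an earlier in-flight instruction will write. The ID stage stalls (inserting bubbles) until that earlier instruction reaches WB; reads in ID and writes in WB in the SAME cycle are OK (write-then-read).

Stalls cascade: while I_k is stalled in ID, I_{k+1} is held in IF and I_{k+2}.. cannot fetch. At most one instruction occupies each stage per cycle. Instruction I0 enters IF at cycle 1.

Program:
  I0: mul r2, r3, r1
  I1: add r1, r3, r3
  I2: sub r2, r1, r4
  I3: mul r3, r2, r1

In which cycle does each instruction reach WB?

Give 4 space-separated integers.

Answer: 5 6 9 12

Derivation:
I0 mul r2 <- r3,r1: IF@1 ID@2 stall=0 (-) EX@3 MEM@4 WB@5
I1 add r1 <- r3,r3: IF@2 ID@3 stall=0 (-) EX@4 MEM@5 WB@6
I2 sub r2 <- r1,r4: IF@3 ID@4 stall=2 (RAW on I1.r1 (WB@6)) EX@7 MEM@8 WB@9
I3 mul r3 <- r2,r1: IF@4 ID@7 stall=2 (RAW on I2.r2 (WB@9)) EX@10 MEM@11 WB@12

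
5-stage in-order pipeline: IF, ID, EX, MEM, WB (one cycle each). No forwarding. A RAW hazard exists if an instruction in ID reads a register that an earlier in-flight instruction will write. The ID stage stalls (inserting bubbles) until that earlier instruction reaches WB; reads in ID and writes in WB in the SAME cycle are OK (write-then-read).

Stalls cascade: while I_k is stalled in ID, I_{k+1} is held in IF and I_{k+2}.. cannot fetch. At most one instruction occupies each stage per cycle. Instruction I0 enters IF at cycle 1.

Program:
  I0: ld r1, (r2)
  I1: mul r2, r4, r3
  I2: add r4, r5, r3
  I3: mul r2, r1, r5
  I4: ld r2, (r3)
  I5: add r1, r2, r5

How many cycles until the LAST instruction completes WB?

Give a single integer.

Answer: 12

Derivation:
I0 ld r1 <- r2: IF@1 ID@2 stall=0 (-) EX@3 MEM@4 WB@5
I1 mul r2 <- r4,r3: IF@2 ID@3 stall=0 (-) EX@4 MEM@5 WB@6
I2 add r4 <- r5,r3: IF@3 ID@4 stall=0 (-) EX@5 MEM@6 WB@7
I3 mul r2 <- r1,r5: IF@4 ID@5 stall=0 (-) EX@6 MEM@7 WB@8
I4 ld r2 <- r3: IF@5 ID@6 stall=0 (-) EX@7 MEM@8 WB@9
I5 add r1 <- r2,r5: IF@6 ID@7 stall=2 (RAW on I4.r2 (WB@9)) EX@10 MEM@11 WB@12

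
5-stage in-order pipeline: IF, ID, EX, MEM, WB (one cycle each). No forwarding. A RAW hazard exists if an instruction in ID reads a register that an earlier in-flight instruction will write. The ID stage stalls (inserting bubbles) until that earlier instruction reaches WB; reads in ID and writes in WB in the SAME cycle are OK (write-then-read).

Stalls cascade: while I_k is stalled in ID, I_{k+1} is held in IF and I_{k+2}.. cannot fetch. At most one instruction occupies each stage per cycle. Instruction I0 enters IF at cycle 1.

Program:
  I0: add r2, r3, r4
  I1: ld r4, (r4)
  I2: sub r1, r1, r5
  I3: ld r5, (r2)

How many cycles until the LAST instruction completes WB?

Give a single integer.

I0 add r2 <- r3,r4: IF@1 ID@2 stall=0 (-) EX@3 MEM@4 WB@5
I1 ld r4 <- r4: IF@2 ID@3 stall=0 (-) EX@4 MEM@5 WB@6
I2 sub r1 <- r1,r5: IF@3 ID@4 stall=0 (-) EX@5 MEM@6 WB@7
I3 ld r5 <- r2: IF@4 ID@5 stall=0 (-) EX@6 MEM@7 WB@8

Answer: 8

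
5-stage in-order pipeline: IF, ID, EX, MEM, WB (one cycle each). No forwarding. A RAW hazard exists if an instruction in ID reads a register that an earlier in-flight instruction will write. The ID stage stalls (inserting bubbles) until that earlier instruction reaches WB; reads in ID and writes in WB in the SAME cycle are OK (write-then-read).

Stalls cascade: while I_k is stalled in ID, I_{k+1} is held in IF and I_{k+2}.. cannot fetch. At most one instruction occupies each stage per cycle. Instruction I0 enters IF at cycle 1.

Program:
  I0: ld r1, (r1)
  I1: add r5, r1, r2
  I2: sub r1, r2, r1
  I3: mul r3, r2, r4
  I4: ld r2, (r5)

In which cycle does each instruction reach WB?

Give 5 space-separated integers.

Answer: 5 8 9 10 11

Derivation:
I0 ld r1 <- r1: IF@1 ID@2 stall=0 (-) EX@3 MEM@4 WB@5
I1 add r5 <- r1,r2: IF@2 ID@3 stall=2 (RAW on I0.r1 (WB@5)) EX@6 MEM@7 WB@8
I2 sub r1 <- r2,r1: IF@3 ID@6 stall=0 (-) EX@7 MEM@8 WB@9
I3 mul r3 <- r2,r4: IF@6 ID@7 stall=0 (-) EX@8 MEM@9 WB@10
I4 ld r2 <- r5: IF@7 ID@8 stall=0 (-) EX@9 MEM@10 WB@11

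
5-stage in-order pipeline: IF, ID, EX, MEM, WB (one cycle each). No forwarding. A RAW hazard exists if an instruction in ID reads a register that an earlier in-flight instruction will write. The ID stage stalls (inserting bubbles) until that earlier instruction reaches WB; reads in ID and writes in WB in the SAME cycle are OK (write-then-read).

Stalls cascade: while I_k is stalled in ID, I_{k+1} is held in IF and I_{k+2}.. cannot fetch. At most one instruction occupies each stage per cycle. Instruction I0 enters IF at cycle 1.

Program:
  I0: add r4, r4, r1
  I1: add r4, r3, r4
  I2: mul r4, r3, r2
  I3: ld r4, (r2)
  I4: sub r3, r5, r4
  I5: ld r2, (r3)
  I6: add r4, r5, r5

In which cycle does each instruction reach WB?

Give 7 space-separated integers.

I0 add r4 <- r4,r1: IF@1 ID@2 stall=0 (-) EX@3 MEM@4 WB@5
I1 add r4 <- r3,r4: IF@2 ID@3 stall=2 (RAW on I0.r4 (WB@5)) EX@6 MEM@7 WB@8
I2 mul r4 <- r3,r2: IF@3 ID@6 stall=0 (-) EX@7 MEM@8 WB@9
I3 ld r4 <- r2: IF@6 ID@7 stall=0 (-) EX@8 MEM@9 WB@10
I4 sub r3 <- r5,r4: IF@7 ID@8 stall=2 (RAW on I3.r4 (WB@10)) EX@11 MEM@12 WB@13
I5 ld r2 <- r3: IF@8 ID@11 stall=2 (RAW on I4.r3 (WB@13)) EX@14 MEM@15 WB@16
I6 add r4 <- r5,r5: IF@11 ID@14 stall=0 (-) EX@15 MEM@16 WB@17

Answer: 5 8 9 10 13 16 17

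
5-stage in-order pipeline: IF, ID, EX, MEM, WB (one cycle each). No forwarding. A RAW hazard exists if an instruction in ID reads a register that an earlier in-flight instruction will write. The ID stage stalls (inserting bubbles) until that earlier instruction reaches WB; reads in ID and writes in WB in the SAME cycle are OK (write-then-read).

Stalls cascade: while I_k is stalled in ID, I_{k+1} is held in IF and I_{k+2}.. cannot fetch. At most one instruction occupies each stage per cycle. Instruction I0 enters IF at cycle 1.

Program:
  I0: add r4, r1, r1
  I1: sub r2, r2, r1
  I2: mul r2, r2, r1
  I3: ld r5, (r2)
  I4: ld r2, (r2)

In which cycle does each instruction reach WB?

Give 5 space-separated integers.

Answer: 5 6 9 12 13

Derivation:
I0 add r4 <- r1,r1: IF@1 ID@2 stall=0 (-) EX@3 MEM@4 WB@5
I1 sub r2 <- r2,r1: IF@2 ID@3 stall=0 (-) EX@4 MEM@5 WB@6
I2 mul r2 <- r2,r1: IF@3 ID@4 stall=2 (RAW on I1.r2 (WB@6)) EX@7 MEM@8 WB@9
I3 ld r5 <- r2: IF@4 ID@7 stall=2 (RAW on I2.r2 (WB@9)) EX@10 MEM@11 WB@12
I4 ld r2 <- r2: IF@7 ID@10 stall=0 (-) EX@11 MEM@12 WB@13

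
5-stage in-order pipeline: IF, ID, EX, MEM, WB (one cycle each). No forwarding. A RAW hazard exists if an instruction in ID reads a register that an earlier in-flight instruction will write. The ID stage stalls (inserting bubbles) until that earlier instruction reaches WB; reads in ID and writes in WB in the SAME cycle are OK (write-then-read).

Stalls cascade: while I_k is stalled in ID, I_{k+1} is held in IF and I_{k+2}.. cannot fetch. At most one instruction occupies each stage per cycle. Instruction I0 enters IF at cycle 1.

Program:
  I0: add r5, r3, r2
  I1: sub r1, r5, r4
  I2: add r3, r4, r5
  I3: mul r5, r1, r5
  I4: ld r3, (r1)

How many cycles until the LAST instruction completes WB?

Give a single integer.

Answer: 12

Derivation:
I0 add r5 <- r3,r2: IF@1 ID@2 stall=0 (-) EX@3 MEM@4 WB@5
I1 sub r1 <- r5,r4: IF@2 ID@3 stall=2 (RAW on I0.r5 (WB@5)) EX@6 MEM@7 WB@8
I2 add r3 <- r4,r5: IF@3 ID@6 stall=0 (-) EX@7 MEM@8 WB@9
I3 mul r5 <- r1,r5: IF@6 ID@7 stall=1 (RAW on I1.r1 (WB@8)) EX@9 MEM@10 WB@11
I4 ld r3 <- r1: IF@7 ID@9 stall=0 (-) EX@10 MEM@11 WB@12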